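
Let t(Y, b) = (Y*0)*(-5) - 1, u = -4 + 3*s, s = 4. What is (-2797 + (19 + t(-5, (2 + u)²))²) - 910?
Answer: -3383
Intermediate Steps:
u = 8 (u = -4 + 3*4 = -4 + 12 = 8)
t(Y, b) = -1 (t(Y, b) = 0*(-5) - 1 = 0 - 1 = -1)
(-2797 + (19 + t(-5, (2 + u)²))²) - 910 = (-2797 + (19 - 1)²) - 910 = (-2797 + 18²) - 910 = (-2797 + 324) - 910 = -2473 - 910 = -3383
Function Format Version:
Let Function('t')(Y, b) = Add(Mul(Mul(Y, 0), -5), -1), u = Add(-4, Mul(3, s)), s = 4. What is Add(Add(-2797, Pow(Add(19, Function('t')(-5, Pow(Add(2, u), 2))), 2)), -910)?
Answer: -3383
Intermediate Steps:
u = 8 (u = Add(-4, Mul(3, 4)) = Add(-4, 12) = 8)
Function('t')(Y, b) = -1 (Function('t')(Y, b) = Add(Mul(0, -5), -1) = Add(0, -1) = -1)
Add(Add(-2797, Pow(Add(19, Function('t')(-5, Pow(Add(2, u), 2))), 2)), -910) = Add(Add(-2797, Pow(Add(19, -1), 2)), -910) = Add(Add(-2797, Pow(18, 2)), -910) = Add(Add(-2797, 324), -910) = Add(-2473, -910) = -3383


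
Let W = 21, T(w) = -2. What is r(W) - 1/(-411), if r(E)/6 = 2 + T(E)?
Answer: 1/411 ≈ 0.0024331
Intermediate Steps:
r(E) = 0 (r(E) = 6*(2 - 2) = 6*0 = 0)
r(W) - 1/(-411) = 0 - 1/(-411) = 0 - 1*(-1/411) = 0 + 1/411 = 1/411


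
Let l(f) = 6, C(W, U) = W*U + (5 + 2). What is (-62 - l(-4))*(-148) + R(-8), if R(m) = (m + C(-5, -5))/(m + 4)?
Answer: 10058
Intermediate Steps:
C(W, U) = 7 + U*W (C(W, U) = U*W + 7 = 7 + U*W)
R(m) = (32 + m)/(4 + m) (R(m) = (m + (7 - 5*(-5)))/(m + 4) = (m + (7 + 25))/(4 + m) = (m + 32)/(4 + m) = (32 + m)/(4 + m))
(-62 - l(-4))*(-148) + R(-8) = (-62 - 1*6)*(-148) + (32 - 8)/(4 - 8) = (-62 - 6)*(-148) + 24/(-4) = -68*(-148) - ¼*24 = 10064 - 6 = 10058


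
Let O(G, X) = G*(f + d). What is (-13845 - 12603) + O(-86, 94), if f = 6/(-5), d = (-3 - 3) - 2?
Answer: -128284/5 ≈ -25657.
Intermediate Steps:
d = -8 (d = -6 - 2 = -8)
f = -6/5 (f = 6*(-1/5) = -6/5 ≈ -1.2000)
O(G, X) = -46*G/5 (O(G, X) = G*(-6/5 - 8) = G*(-46/5) = -46*G/5)
(-13845 - 12603) + O(-86, 94) = (-13845 - 12603) - 46/5*(-86) = -26448 + 3956/5 = -128284/5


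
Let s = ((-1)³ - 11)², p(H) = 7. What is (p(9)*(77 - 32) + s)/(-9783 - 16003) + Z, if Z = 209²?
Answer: 1126357807/25786 ≈ 43681.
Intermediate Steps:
s = 144 (s = (-1 - 11)² = (-12)² = 144)
Z = 43681
(p(9)*(77 - 32) + s)/(-9783 - 16003) + Z = (7*(77 - 32) + 144)/(-9783 - 16003) + 43681 = (7*45 + 144)/(-25786) + 43681 = (315 + 144)*(-1/25786) + 43681 = 459*(-1/25786) + 43681 = -459/25786 + 43681 = 1126357807/25786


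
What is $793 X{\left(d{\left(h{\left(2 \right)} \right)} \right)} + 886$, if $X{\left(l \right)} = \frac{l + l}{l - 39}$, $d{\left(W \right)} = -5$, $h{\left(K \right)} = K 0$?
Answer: $\frac{23457}{22} \approx 1066.2$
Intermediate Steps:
$h{\left(K \right)} = 0$
$X{\left(l \right)} = \frac{2 l}{-39 + l}$
$793 X{\left(d{\left(h{\left(2 \right)} \right)} \right)} + 886 = 793 \cdot 2 \left(-5\right) \frac{1}{-39 - 5} + 886 = 793 \cdot 2 \left(-5\right) \frac{1}{-44} + 886 = 793 \cdot 2 \left(-5\right) \left(- \frac{1}{44}\right) + 886 = 793 \cdot \frac{5}{22} + 886 = \frac{3965}{22} + 886 = \frac{23457}{22}$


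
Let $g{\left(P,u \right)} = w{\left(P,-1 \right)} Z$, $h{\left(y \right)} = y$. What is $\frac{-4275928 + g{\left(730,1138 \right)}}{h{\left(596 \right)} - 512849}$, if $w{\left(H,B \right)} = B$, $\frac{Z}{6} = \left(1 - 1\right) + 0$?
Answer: $\frac{4275928}{512253} \approx 8.3473$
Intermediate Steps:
$Z = 0$ ($Z = 6 \left(\left(1 - 1\right) + 0\right) = 6 \left(0 + 0\right) = 6 \cdot 0 = 0$)
$g{\left(P,u \right)} = 0$ ($g{\left(P,u \right)} = \left(-1\right) 0 = 0$)
$\frac{-4275928 + g{\left(730,1138 \right)}}{h{\left(596 \right)} - 512849} = \frac{-4275928 + 0}{596 - 512849} = - \frac{4275928}{-512253} = \left(-4275928\right) \left(- \frac{1}{512253}\right) = \frac{4275928}{512253}$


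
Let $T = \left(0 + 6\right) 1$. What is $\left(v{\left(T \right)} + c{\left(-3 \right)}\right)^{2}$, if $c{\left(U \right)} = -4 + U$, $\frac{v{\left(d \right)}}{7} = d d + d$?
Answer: $82369$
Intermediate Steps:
$T = 6$ ($T = 6 \cdot 1 = 6$)
$v{\left(d \right)} = 7 d + 7 d^{2}$ ($v{\left(d \right)} = 7 \left(d d + d\right) = 7 \left(d^{2} + d\right) = 7 \left(d + d^{2}\right) = 7 d + 7 d^{2}$)
$\left(v{\left(T \right)} + c{\left(-3 \right)}\right)^{2} = \left(7 \cdot 6 \left(1 + 6\right) - 7\right)^{2} = \left(7 \cdot 6 \cdot 7 - 7\right)^{2} = \left(294 - 7\right)^{2} = 287^{2} = 82369$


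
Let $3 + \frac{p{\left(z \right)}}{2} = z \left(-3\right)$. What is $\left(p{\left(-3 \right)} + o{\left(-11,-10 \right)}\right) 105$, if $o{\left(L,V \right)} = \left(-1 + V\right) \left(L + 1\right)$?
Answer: $12810$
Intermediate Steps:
$p{\left(z \right)} = -6 - 6 z$ ($p{\left(z \right)} = -6 + 2 z \left(-3\right) = -6 + 2 \left(- 3 z\right) = -6 - 6 z$)
$o{\left(L,V \right)} = \left(1 + L\right) \left(-1 + V\right)$ ($o{\left(L,V \right)} = \left(-1 + V\right) \left(1 + L\right) = \left(1 + L\right) \left(-1 + V\right)$)
$\left(p{\left(-3 \right)} + o{\left(-11,-10 \right)}\right) 105 = \left(\left(-6 - -18\right) - -110\right) 105 = \left(\left(-6 + 18\right) + \left(-1 - 10 + 11 + 110\right)\right) 105 = \left(12 + 110\right) 105 = 122 \cdot 105 = 12810$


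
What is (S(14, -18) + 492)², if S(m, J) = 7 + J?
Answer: 231361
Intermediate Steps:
(S(14, -18) + 492)² = ((7 - 18) + 492)² = (-11 + 492)² = 481² = 231361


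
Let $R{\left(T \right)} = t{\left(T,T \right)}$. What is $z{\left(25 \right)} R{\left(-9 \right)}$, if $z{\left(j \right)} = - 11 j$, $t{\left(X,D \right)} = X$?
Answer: $2475$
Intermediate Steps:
$R{\left(T \right)} = T$
$z{\left(25 \right)} R{\left(-9 \right)} = \left(-11\right) 25 \left(-9\right) = \left(-275\right) \left(-9\right) = 2475$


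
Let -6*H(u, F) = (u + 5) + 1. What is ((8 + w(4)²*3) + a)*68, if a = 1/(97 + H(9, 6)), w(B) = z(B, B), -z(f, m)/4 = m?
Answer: 9973288/189 ≈ 52769.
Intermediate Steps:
H(u, F) = -1 - u/6 (H(u, F) = -((u + 5) + 1)/6 = -((5 + u) + 1)/6 = -(6 + u)/6 = -1 - u/6)
z(f, m) = -4*m
w(B) = -4*B
a = 2/189 (a = 1/(97 + (-1 - ⅙*9)) = 1/(97 + (-1 - 3/2)) = 1/(97 - 5/2) = 1/(189/2) = 2/189 ≈ 0.010582)
((8 + w(4)²*3) + a)*68 = ((8 + (-4*4)²*3) + 2/189)*68 = ((8 + (-16)²*3) + 2/189)*68 = ((8 + 256*3) + 2/189)*68 = ((8 + 768) + 2/189)*68 = (776 + 2/189)*68 = (146666/189)*68 = 9973288/189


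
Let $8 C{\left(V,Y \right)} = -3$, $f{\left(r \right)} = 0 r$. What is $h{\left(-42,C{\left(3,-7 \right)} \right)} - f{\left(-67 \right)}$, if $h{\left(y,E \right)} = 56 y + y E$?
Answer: $- \frac{9345}{4} \approx -2336.3$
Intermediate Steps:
$f{\left(r \right)} = 0$
$C{\left(V,Y \right)} = - \frac{3}{8}$ ($C{\left(V,Y \right)} = \frac{1}{8} \left(-3\right) = - \frac{3}{8}$)
$h{\left(y,E \right)} = 56 y + E y$
$h{\left(-42,C{\left(3,-7 \right)} \right)} - f{\left(-67 \right)} = - 42 \left(56 - \frac{3}{8}\right) - 0 = \left(-42\right) \frac{445}{8} + 0 = - \frac{9345}{4} + 0 = - \frac{9345}{4}$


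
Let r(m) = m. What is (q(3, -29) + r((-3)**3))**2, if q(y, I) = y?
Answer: 576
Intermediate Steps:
(q(3, -29) + r((-3)**3))**2 = (3 + (-3)**3)**2 = (3 - 27)**2 = (-24)**2 = 576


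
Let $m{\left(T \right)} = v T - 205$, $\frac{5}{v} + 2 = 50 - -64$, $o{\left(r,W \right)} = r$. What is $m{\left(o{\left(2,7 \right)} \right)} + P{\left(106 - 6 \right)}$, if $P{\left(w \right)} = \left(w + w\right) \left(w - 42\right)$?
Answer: $\frac{638125}{56} \approx 11395.0$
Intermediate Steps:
$v = \frac{5}{112}$ ($v = \frac{5}{-2 + \left(50 - -64\right)} = \frac{5}{-2 + \left(50 + 64\right)} = \frac{5}{-2 + 114} = \frac{5}{112} \approx 0.044643$)
$m{\left(T \right)} = -205 + \frac{5 T}{112}$ ($m{\left(T \right)} = \frac{5 T}{112} - 205 = -205 + \frac{5 T}{112}$)
$P{\left(w \right)} = 2 w \left(-42 + w\right)$
$m{\left(o{\left(2,7 \right)} \right)} + P{\left(106 - 6 \right)} = \left(-205 + \frac{5}{112} \cdot 2\right) + 2 \left(106 - 6\right) \left(-42 + \left(106 - 6\right)\right) = \left(-205 + \frac{5}{56}\right) + 2 \left(106 - 6\right) \left(-42 + \left(106 - 6\right)\right) = - \frac{11475}{56} + 2 \cdot 100 \left(-42 + 100\right) = - \frac{11475}{56} + 2 \cdot 100 \cdot 58 = - \frac{11475}{56} + 11600 = \frac{638125}{56}$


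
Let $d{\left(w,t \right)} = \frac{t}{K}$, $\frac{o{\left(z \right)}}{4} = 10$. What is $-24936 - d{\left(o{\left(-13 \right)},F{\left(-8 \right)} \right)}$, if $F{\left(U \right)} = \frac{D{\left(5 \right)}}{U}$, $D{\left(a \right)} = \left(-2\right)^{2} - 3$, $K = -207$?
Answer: $- \frac{41294017}{1656} \approx -24936.0$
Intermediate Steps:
$o{\left(z \right)} = 40$ ($o{\left(z \right)} = 4 \cdot 10 = 40$)
$D{\left(a \right)} = 1$ ($D{\left(a \right)} = 4 - 3 = 1$)
$F{\left(U \right)} = \frac{1}{U}$ ($F{\left(U \right)} = 1 \frac{1}{U} = \frac{1}{U}$)
$d{\left(w,t \right)} = - \frac{t}{207}$ ($d{\left(w,t \right)} = \frac{t}{-207} = t \left(- \frac{1}{207}\right) = - \frac{t}{207}$)
$-24936 - d{\left(o{\left(-13 \right)},F{\left(-8 \right)} \right)} = -24936 - - \frac{1}{207 \left(-8\right)} = -24936 - \left(- \frac{1}{207}\right) \left(- \frac{1}{8}\right) = -24936 - \frac{1}{1656} = - \frac{41294017}{1656}$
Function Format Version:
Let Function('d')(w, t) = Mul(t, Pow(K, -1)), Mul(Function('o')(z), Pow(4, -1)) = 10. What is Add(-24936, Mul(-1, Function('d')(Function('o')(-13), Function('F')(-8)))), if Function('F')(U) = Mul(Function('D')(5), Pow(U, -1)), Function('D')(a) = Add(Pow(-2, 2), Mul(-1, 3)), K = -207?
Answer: Rational(-41294017, 1656) ≈ -24936.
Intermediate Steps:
Function('o')(z) = 40 (Function('o')(z) = Mul(4, 10) = 40)
Function('D')(a) = 1 (Function('D')(a) = Add(4, -3) = 1)
Function('F')(U) = Pow(U, -1) (Function('F')(U) = Mul(1, Pow(U, -1)) = Pow(U, -1))
Function('d')(w, t) = Mul(Rational(-1, 207), t) (Function('d')(w, t) = Mul(t, Pow(-207, -1)) = Mul(t, Rational(-1, 207)) = Mul(Rational(-1, 207), t))
Add(-24936, Mul(-1, Function('d')(Function('o')(-13), Function('F')(-8)))) = Add(-24936, Mul(-1, Mul(Rational(-1, 207), Pow(-8, -1)))) = Add(-24936, Mul(-1, Mul(Rational(-1, 207), Rational(-1, 8)))) = Add(-24936, Mul(-1, Rational(1, 1656))) = Add(-24936, Rational(-1, 1656)) = Rational(-41294017, 1656)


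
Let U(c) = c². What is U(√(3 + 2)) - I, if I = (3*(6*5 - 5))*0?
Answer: 5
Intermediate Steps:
I = 0 (I = (3*(30 - 5))*0 = (3*25)*0 = 75*0 = 0)
U(√(3 + 2)) - I = (√(3 + 2))² - 1*0 = (√5)² + 0 = 5 + 0 = 5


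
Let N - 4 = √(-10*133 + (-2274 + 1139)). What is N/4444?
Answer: 1/1111 + I*√2465/4444 ≈ 0.00090009 + 0.011172*I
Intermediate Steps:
N = 4 + I*√2465 (N = 4 + √(-10*133 + (-2274 + 1139)) = 4 + √(-1330 - 1135) = 4 + √(-2465) = 4 + I*√2465 ≈ 4.0 + 49.649*I)
N/4444 = (4 + I*√2465)/4444 = (4 + I*√2465)*(1/4444) = 1/1111 + I*√2465/4444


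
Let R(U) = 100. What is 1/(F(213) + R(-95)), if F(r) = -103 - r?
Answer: -1/216 ≈ -0.0046296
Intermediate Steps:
1/(F(213) + R(-95)) = 1/((-103 - 1*213) + 100) = 1/((-103 - 213) + 100) = 1/(-316 + 100) = 1/(-216) = -1/216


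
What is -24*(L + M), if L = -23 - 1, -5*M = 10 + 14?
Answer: 3456/5 ≈ 691.20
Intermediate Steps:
M = -24/5 (M = -(10 + 14)/5 = -⅕*24 = -24/5 ≈ -4.8000)
L = -24
-24*(L + M) = -24*(-24 - 24/5) = -24*(-144/5) = 3456/5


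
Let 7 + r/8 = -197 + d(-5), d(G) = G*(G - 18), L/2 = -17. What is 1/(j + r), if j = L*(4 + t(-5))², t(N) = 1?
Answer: -1/1562 ≈ -0.00064021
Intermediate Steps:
L = -34 (L = 2*(-17) = -34)
j = -850 (j = -34*(4 + 1)² = -34*5² = -34*25 = -850)
d(G) = G*(-18 + G)
r = -712 (r = -56 + 8*(-197 - 5*(-18 - 5)) = -56 + 8*(-197 - 5*(-23)) = -56 + 8*(-197 + 115) = -56 + 8*(-82) = -56 - 656 = -712)
1/(j + r) = 1/(-850 - 712) = 1/(-1562) = -1/1562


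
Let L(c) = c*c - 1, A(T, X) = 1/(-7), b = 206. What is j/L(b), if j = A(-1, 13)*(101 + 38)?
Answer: -139/297045 ≈ -0.00046794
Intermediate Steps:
A(T, X) = -⅐
j = -139/7 (j = -(101 + 38)/7 = -⅐*139 = -139/7 ≈ -19.857)
L(c) = -1 + c² (L(c) = c² - 1 = -1 + c²)
j/L(b) = -139/(7*(-1 + 206²)) = -139/(7*(-1 + 42436)) = -139/7/42435 = -139/7*1/42435 = -139/297045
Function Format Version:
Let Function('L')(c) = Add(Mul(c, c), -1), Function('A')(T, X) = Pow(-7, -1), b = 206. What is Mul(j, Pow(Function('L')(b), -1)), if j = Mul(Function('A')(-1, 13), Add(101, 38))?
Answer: Rational(-139, 297045) ≈ -0.00046794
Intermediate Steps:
Function('A')(T, X) = Rational(-1, 7)
j = Rational(-139, 7) (j = Mul(Rational(-1, 7), Add(101, 38)) = Mul(Rational(-1, 7), 139) = Rational(-139, 7) ≈ -19.857)
Function('L')(c) = Add(-1, Pow(c, 2)) (Function('L')(c) = Add(Pow(c, 2), -1) = Add(-1, Pow(c, 2)))
Mul(j, Pow(Function('L')(b), -1)) = Mul(Rational(-139, 7), Pow(Add(-1, Pow(206, 2)), -1)) = Mul(Rational(-139, 7), Pow(Add(-1, 42436), -1)) = Mul(Rational(-139, 7), Pow(42435, -1)) = Mul(Rational(-139, 7), Rational(1, 42435)) = Rational(-139, 297045)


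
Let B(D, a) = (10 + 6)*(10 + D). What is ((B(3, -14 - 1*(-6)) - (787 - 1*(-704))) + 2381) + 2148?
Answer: 3246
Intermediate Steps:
B(D, a) = 160 + 16*D (B(D, a) = 16*(10 + D) = 160 + 16*D)
((B(3, -14 - 1*(-6)) - (787 - 1*(-704))) + 2381) + 2148 = (((160 + 16*3) - (787 - 1*(-704))) + 2381) + 2148 = (((160 + 48) - (787 + 704)) + 2381) + 2148 = ((208 - 1*1491) + 2381) + 2148 = ((208 - 1491) + 2381) + 2148 = (-1283 + 2381) + 2148 = 1098 + 2148 = 3246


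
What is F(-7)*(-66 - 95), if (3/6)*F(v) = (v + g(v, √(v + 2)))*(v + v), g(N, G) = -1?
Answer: -36064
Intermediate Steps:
F(v) = 4*v*(-1 + v) (F(v) = 2*((v - 1)*(v + v)) = 2*((-1 + v)*(2*v)) = 2*(2*v*(-1 + v)) = 4*v*(-1 + v))
F(-7)*(-66 - 95) = (4*(-7)*(-1 - 7))*(-66 - 95) = (4*(-7)*(-8))*(-161) = 224*(-161) = -36064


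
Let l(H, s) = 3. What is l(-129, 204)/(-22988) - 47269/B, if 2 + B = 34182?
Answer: -135840289/98216230 ≈ -1.3831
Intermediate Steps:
B = 34180 (B = -2 + 34182 = 34180)
l(-129, 204)/(-22988) - 47269/B = 3/(-22988) - 47269/34180 = 3*(-1/22988) - 47269*1/34180 = -3/22988 - 47269/34180 = -135840289/98216230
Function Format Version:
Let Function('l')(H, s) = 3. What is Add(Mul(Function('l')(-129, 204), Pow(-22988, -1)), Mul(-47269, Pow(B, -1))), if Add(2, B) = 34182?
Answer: Rational(-135840289, 98216230) ≈ -1.3831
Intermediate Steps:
B = 34180 (B = Add(-2, 34182) = 34180)
Add(Mul(Function('l')(-129, 204), Pow(-22988, -1)), Mul(-47269, Pow(B, -1))) = Add(Mul(3, Pow(-22988, -1)), Mul(-47269, Pow(34180, -1))) = Add(Mul(3, Rational(-1, 22988)), Mul(-47269, Rational(1, 34180))) = Add(Rational(-3, 22988), Rational(-47269, 34180)) = Rational(-135840289, 98216230)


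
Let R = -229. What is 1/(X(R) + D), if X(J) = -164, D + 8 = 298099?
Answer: 1/297927 ≈ 3.3565e-6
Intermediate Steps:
D = 298091 (D = -8 + 298099 = 298091)
1/(X(R) + D) = 1/(-164 + 298091) = 1/297927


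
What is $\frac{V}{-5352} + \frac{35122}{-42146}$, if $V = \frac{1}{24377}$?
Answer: $- \frac{2291108249017}{2749303780392} \approx -0.83334$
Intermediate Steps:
$V = \frac{1}{24377} \approx 4.1022 \cdot 10^{-5}$
$\frac{V}{-5352} + \frac{35122}{-42146} = \frac{1}{24377 \left(-5352\right)} + \frac{35122}{-42146} = \frac{1}{24377} \left(- \frac{1}{5352}\right) + 35122 \left(- \frac{1}{42146}\right) = - \frac{1}{130465704} - \frac{17561}{21073} = - \frac{2291108249017}{2749303780392}$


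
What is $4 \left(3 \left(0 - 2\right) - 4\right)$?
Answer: $-40$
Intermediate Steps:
$4 \left(3 \left(0 - 2\right) - 4\right) = 4 \left(3 \left(-2\right) - 4\right) = 4 \left(-6 - 4\right) = 4 \left(-10\right) = -40$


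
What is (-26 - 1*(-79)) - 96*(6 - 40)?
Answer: 3317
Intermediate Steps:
(-26 - 1*(-79)) - 96*(6 - 40) = (-26 + 79) - 96*(-34) = 53 + 3264 = 3317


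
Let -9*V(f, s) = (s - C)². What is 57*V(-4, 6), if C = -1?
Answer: -931/3 ≈ -310.33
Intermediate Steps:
V(f, s) = -(1 + s)²/9 (V(f, s) = -(s - 1*(-1))²/9 = -(s + 1)²/9 = -(1 + s)²/9)
57*V(-4, 6) = 57*(-(1 + 6)²/9) = 57*(-⅑*7²) = 57*(-⅑*49) = 57*(-49/9) = -931/3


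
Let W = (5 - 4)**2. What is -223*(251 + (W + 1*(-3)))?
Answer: -55527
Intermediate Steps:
W = 1 (W = 1**2 = 1)
-223*(251 + (W + 1*(-3))) = -223*(251 + (1 + 1*(-3))) = -223*(251 + (1 - 3)) = -223*(251 - 2) = -223*249 = -55527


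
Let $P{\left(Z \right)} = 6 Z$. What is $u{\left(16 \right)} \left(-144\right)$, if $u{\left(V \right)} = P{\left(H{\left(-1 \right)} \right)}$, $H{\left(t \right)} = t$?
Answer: $864$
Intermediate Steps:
$u{\left(V \right)} = -6$ ($u{\left(V \right)} = 6 \left(-1\right) = -6$)
$u{\left(16 \right)} \left(-144\right) = \left(-6\right) \left(-144\right) = 864$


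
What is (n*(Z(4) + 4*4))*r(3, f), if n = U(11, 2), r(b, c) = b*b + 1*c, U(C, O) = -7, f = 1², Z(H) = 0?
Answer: -1120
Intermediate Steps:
f = 1
r(b, c) = c + b² (r(b, c) = b² + c = c + b²)
n = -7
(n*(Z(4) + 4*4))*r(3, f) = (-7*(0 + 4*4))*(1 + 3²) = (-7*(0 + 16))*(1 + 9) = -7*16*10 = -112*10 = -1120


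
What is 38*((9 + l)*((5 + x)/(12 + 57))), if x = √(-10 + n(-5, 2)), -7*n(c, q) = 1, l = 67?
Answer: 14440/69 + 2888*I*√497/483 ≈ 209.28 + 133.3*I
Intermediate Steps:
n(c, q) = -⅐ (n(c, q) = -⅐*1 = -⅐)
x = I*√497/7 (x = √(-10 - ⅐) = √(-71/7) = I*√497/7 ≈ 3.1848*I)
38*((9 + l)*((5 + x)/(12 + 57))) = 38*((9 + 67)*((5 + I*√497/7)/(12 + 57))) = 38*(76*((5 + I*√497/7)/69)) = 38*(76*((5 + I*√497/7)*(1/69))) = 38*(76*(5/69 + I*√497/483)) = 38*(380/69 + 76*I*√497/483) = 14440/69 + 2888*I*√497/483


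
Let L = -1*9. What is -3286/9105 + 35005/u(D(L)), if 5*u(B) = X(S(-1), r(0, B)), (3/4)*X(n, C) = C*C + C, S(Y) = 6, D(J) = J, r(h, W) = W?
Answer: 531095723/291360 ≈ 1822.8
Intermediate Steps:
L = -9
X(n, C) = 4*C/3 + 4*C²/3 (X(n, C) = 4*(C*C + C)/3 = 4*(C² + C)/3 = 4*(C + C²)/3 = 4*C/3 + 4*C²/3)
u(B) = 4*B*(1 + B)/15 (u(B) = (4*B*(1 + B)/3)/5 = 4*B*(1 + B)/15)
-3286/9105 + 35005/u(D(L)) = -3286/9105 + 35005/(((4/15)*(-9)*(1 - 9))) = -3286*1/9105 + 35005/(((4/15)*(-9)*(-8))) = -3286/9105 + 35005/(96/5) = -3286/9105 + 35005*(5/96) = -3286/9105 + 175025/96 = 531095723/291360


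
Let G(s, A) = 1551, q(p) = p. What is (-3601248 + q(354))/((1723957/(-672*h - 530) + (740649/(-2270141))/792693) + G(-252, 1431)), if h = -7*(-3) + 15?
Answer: -53398682272032470106228/21966119380306991389 ≈ -2431.0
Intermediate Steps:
h = 36 (h = 21 + 15 = 36)
(-3601248 + q(354))/((1723957/(-672*h - 530) + (740649/(-2270141))/792693) + G(-252, 1431)) = (-3601248 + 354)/((1723957/(-672*36 - 530) + (740649/(-2270141))/792693) + 1551) = -3600894/((1723957/(-24192 - 530) + (740649*(-1/2270141))*(1/792693)) + 1551) = -3600894/((1723957/(-24722) - 740649/2270141*1/792693) + 1551) = -3600894/((1723957*(-1/24722) - 246883/599841626571) + 1551) = -3600894/((-1723957/24722 - 246883/599841626571) + 1551) = -3600894/(-1034101177121902973/14829284692088262 + 1551) = -3600894/21966119380306991389/14829284692088262 = -3600894*14829284692088262/21966119380306991389 = -53398682272032470106228/21966119380306991389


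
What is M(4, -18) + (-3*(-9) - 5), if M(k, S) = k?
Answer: 26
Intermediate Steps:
M(4, -18) + (-3*(-9) - 5) = 4 + (-3*(-9) - 5) = 4 + (27 - 5) = 4 + 22 = 26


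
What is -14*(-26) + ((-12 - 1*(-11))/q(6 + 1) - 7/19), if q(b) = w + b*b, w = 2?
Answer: 352340/969 ≈ 363.61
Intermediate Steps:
q(b) = 2 + b² (q(b) = 2 + b*b = 2 + b²)
-14*(-26) + ((-12 - 1*(-11))/q(6 + 1) - 7/19) = -14*(-26) + ((-12 - 1*(-11))/(2 + (6 + 1)²) - 7/19) = 364 + ((-12 + 11)/(2 + 7²) - 7*1/19) = 364 + (-1/(2 + 49) - 7/19) = 364 + (-1/51 - 7/19) = 364 - 376/969 = 352340/969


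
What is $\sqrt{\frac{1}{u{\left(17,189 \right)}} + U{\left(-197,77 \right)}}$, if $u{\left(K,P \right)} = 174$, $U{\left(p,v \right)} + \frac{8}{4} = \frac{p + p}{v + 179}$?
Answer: $\frac{7 i \sqrt{139722}}{1392} \approx 1.8797 i$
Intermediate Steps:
$U{\left(p,v \right)} = -2 + \frac{2 p}{179 + v}$ ($U{\left(p,v \right)} = -2 + \frac{p + p}{v + 179} = -2 + \frac{2 p}{179 + v}$)
$\sqrt{\frac{1}{u{\left(17,189 \right)}} + U{\left(-197,77 \right)}} = \sqrt{\frac{1}{174} + \frac{2 \left(-179 - 197 - 77\right)}{179 + 77}} = \sqrt{\frac{1}{174} + \frac{2 \left(-179 - 197 - 77\right)}{256}} = \sqrt{\frac{1}{174} + 2 \cdot \frac{1}{256} \left(-453\right)} = \sqrt{\frac{1}{174} - \frac{453}{128}} = \sqrt{- \frac{39347}{11136}} = \frac{7 i \sqrt{139722}}{1392}$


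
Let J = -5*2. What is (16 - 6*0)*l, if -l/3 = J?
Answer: 480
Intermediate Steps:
J = -10
l = 30 (l = -3*(-10) = 30)
(16 - 6*0)*l = (16 - 6*0)*30 = (16 + 0)*30 = 16*30 = 480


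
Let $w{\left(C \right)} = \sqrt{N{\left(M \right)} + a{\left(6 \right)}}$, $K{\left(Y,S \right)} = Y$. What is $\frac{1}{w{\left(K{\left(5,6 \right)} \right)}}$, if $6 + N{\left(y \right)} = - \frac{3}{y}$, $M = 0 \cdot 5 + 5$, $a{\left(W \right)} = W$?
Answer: $- \frac{i \sqrt{15}}{3} \approx - 1.291 i$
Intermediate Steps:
$M = 5$ ($M = 0 + 5 = 5$)
$N{\left(y \right)} = -6 - \frac{3}{y}$
$w{\left(C \right)} = \frac{i \sqrt{15}}{5}$ ($w{\left(C \right)} = \sqrt{\left(-6 - \frac{3}{5}\right) + 6} = \sqrt{- \frac{33}{5} + 6} = \sqrt{- \frac{3}{5}} = \frac{i \sqrt{15}}{5}$)
$\frac{1}{w{\left(K{\left(5,6 \right)} \right)}} = \frac{1}{\frac{1}{5} i \sqrt{15}} = - \frac{i \sqrt{15}}{3}$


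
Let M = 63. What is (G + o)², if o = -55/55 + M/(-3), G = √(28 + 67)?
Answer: (22 - √95)² ≈ 150.14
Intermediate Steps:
G = √95 ≈ 9.7468
o = -22 (o = -55/55 + 63/(-3) = -55*1/55 + 63*(-⅓) = -1 - 21 = -22)
(G + o)² = (√95 - 22)² = (-22 + √95)²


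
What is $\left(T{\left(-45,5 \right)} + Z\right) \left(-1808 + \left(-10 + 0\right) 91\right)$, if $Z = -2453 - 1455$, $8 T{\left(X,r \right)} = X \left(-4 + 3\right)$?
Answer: $\frac{42426621}{4} \approx 1.0607 \cdot 10^{7}$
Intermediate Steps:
$T{\left(X,r \right)} = - \frac{X}{8}$ ($T{\left(X,r \right)} = \frac{X \left(-4 + 3\right)}{8} = \frac{X \left(-1\right)}{8} = \frac{\left(-1\right) X}{8} = - \frac{X}{8}$)
$Z = -3908$ ($Z = -2453 - 1455 = -3908$)
$\left(T{\left(-45,5 \right)} + Z\right) \left(-1808 + \left(-10 + 0\right) 91\right) = \left(\left(- \frac{1}{8}\right) \left(-45\right) - 3908\right) \left(-1808 + \left(-10 + 0\right) 91\right) = \left(\frac{45}{8} - 3908\right) \left(-1808 - 910\right) = - \frac{31219 \left(-1808 - 910\right)}{8} = \left(- \frac{31219}{8}\right) \left(-2718\right) = \frac{42426621}{4}$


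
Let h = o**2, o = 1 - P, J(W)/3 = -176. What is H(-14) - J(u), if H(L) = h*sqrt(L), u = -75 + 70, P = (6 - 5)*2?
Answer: 528 + I*sqrt(14) ≈ 528.0 + 3.7417*I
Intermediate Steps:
P = 2 (P = 1*2 = 2)
u = -5
J(W) = -528 (J(W) = 3*(-176) = -528)
o = -1 (o = 1 - 1*2 = 1 - 2 = -1)
h = 1 (h = (-1)**2 = 1)
H(L) = sqrt(L) (H(L) = 1*sqrt(L) = sqrt(L))
H(-14) - J(u) = sqrt(-14) - 1*(-528) = I*sqrt(14) + 528 = 528 + I*sqrt(14)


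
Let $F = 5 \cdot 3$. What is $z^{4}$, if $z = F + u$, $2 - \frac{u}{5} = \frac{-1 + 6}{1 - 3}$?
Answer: $\frac{31640625}{16} \approx 1.9775 \cdot 10^{6}$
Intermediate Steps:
$F = 15$
$u = \frac{45}{2}$ ($u = 10 - 5 \frac{-1 + 6}{1 - 3} = 10 - 5 \frac{5}{-2} = 10 - 5 \cdot 5 \left(- \frac{1}{2}\right) = 10 - - \frac{25}{2} = 10 + \frac{25}{2} = \frac{45}{2} \approx 22.5$)
$z = \frac{75}{2}$ ($z = 15 + \frac{45}{2} = \frac{75}{2} \approx 37.5$)
$z^{4} = \left(\frac{75}{2}\right)^{4} = \frac{31640625}{16}$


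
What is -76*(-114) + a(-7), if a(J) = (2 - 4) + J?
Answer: 8655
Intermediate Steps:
a(J) = -2 + J
-76*(-114) + a(-7) = -76*(-114) + (-2 - 7) = 8664 - 9 = 8655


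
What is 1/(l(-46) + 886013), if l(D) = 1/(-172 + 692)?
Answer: 520/460726761 ≈ 1.1287e-6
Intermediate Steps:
l(D) = 1/520
1/(l(-46) + 886013) = 1/(1/520 + 886013) = 1/(460726761/520) = 520/460726761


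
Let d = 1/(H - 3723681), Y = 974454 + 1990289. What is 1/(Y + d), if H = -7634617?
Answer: 11358298/33674434487413 ≈ 3.3730e-7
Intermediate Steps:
Y = 2964743
d = -1/11358298 (d = 1/(-7634617 - 3723681) = 1/(-11358298) = -1/11358298 ≈ -8.8041e-8)
1/(Y + d) = 1/(2964743 - 1/11358298) = 1/(33674434487413/11358298) = 11358298/33674434487413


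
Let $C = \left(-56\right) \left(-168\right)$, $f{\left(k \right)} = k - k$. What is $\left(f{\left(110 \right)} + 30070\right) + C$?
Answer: $39478$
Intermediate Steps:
$f{\left(k \right)} = 0$
$C = 9408$
$\left(f{\left(110 \right)} + 30070\right) + C = \left(0 + 30070\right) + 9408 = 30070 + 9408 = 39478$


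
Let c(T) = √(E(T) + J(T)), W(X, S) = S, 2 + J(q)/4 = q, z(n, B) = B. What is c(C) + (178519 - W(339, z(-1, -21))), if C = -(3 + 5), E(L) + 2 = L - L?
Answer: 178540 + I*√42 ≈ 1.7854e+5 + 6.4807*I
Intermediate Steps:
J(q) = -8 + 4*q
E(L) = -2 (E(L) = -2 + (L - L) = -2 + 0 = -2)
C = -8 (C = -1*8 = -8)
c(T) = √(-10 + 4*T) (c(T) = √(-2 + (-8 + 4*T)) = √(-10 + 4*T))
c(C) + (178519 - W(339, z(-1, -21))) = √(-10 + 4*(-8)) + (178519 - 1*(-21)) = √(-10 - 32) + (178519 + 21) = √(-42) + 178540 = I*√42 + 178540 = 178540 + I*√42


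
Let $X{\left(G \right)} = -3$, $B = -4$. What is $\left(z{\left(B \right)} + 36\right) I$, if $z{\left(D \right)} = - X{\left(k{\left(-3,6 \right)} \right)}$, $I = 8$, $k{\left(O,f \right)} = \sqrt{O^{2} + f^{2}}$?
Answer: $312$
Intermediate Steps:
$z{\left(D \right)} = 3$ ($z{\left(D \right)} = \left(-1\right) \left(-3\right) = 3$)
$\left(z{\left(B \right)} + 36\right) I = \left(3 + 36\right) 8 = 39 \cdot 8 = 312$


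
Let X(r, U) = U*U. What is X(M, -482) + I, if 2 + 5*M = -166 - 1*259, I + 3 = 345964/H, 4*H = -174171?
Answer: 40462197035/174171 ≈ 2.3231e+5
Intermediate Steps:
H = -174171/4 (H = (1/4)*(-174171) = -174171/4 ≈ -43543.)
I = -1906369/174171 (I = -3 + 345964/(-174171/4) = -3 + 345964*(-4/174171) = -3 - 1383856/174171 = -1906369/174171 ≈ -10.945)
M = -427/5 (M = -2/5 + (-166 - 1*259)/5 = -2/5 + (-166 - 259)/5 = -2/5 + (1/5)*(-425) = -2/5 - 85 = -427/5 ≈ -85.400)
X(r, U) = U**2
X(M, -482) + I = (-482)**2 - 1906369/174171 = 232324 - 1906369/174171 = 40462197035/174171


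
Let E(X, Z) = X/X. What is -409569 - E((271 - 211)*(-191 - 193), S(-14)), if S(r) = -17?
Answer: -409570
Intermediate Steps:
E(X, Z) = 1
-409569 - E((271 - 211)*(-191 - 193), S(-14)) = -409569 - 1*1 = -409569 - 1 = -409570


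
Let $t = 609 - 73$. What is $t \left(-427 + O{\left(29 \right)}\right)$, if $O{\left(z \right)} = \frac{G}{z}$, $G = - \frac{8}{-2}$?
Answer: $- \frac{6635144}{29} \approx -2.288 \cdot 10^{5}$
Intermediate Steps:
$G = 4$ ($G = \left(-8\right) \left(- \frac{1}{2}\right) = 4$)
$t = 536$ ($t = 609 - 73 = 536$)
$O{\left(z \right)} = \frac{4}{z}$
$t \left(-427 + O{\left(29 \right)}\right) = 536 \left(-427 + \frac{4}{29}\right) = 536 \left(- \frac{12379}{29}\right) = - \frac{6635144}{29}$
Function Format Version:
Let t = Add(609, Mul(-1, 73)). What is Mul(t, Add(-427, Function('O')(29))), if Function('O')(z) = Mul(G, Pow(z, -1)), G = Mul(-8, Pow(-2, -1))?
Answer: Rational(-6635144, 29) ≈ -2.2880e+5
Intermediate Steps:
G = 4 (G = Mul(-8, Rational(-1, 2)) = 4)
t = 536 (t = Add(609, -73) = 536)
Function('O')(z) = Mul(4, Pow(z, -1))
Mul(t, Add(-427, Function('O')(29))) = Mul(536, Add(-427, Mul(4, Pow(29, -1)))) = Mul(536, Add(-427, Mul(4, Rational(1, 29)))) = Mul(536, Add(-427, Rational(4, 29))) = Mul(536, Rational(-12379, 29)) = Rational(-6635144, 29)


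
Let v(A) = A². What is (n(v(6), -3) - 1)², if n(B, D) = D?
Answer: 16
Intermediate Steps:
(n(v(6), -3) - 1)² = (-3 - 1)² = (-4)² = 16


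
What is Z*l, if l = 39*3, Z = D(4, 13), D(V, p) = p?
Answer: 1521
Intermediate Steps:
Z = 13
l = 117
Z*l = 13*117 = 1521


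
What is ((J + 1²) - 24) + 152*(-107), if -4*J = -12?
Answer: -16284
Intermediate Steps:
J = 3 (J = -¼*(-12) = 3)
((J + 1²) - 24) + 152*(-107) = ((3 + 1²) - 24) + 152*(-107) = ((3 + 1) - 24) - 16264 = (4 - 24) - 16264 = -20 - 16264 = -16284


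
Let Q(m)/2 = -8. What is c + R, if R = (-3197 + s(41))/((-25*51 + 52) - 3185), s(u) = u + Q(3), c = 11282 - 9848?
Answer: 1581061/1102 ≈ 1434.7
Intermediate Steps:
Q(m) = -16 (Q(m) = 2*(-8) = -16)
c = 1434
s(u) = -16 + u (s(u) = u - 16 = -16 + u)
R = 793/1102 (R = (-3197 + (-16 + 41))/((-25*51 + 52) - 3185) = (-3197 + 25)/((-1275 + 52) - 3185) = -3172/(-1223 - 3185) = -3172/(-4408) = -3172*(-1/4408) = 793/1102 ≈ 0.71960)
c + R = 1434 + 793/1102 = 1581061/1102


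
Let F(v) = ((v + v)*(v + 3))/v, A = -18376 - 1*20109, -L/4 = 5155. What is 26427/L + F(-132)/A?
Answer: -4705689/3690980 ≈ -1.2749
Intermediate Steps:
L = -20620 (L = -4*5155 = -20620)
A = -38485 (A = -18376 - 20109 = -38485)
F(v) = 6 + 2*v (F(v) = ((2*v)*(3 + v))/v = (2*v*(3 + v))/v = 6 + 2*v)
26427/L + F(-132)/A = 26427/(-20620) + (6 + 2*(-132))/(-38485) = 26427*(-1/20620) + (6 - 264)*(-1/38485) = -26427/20620 - 258*(-1/38485) = -26427/20620 + 6/895 = -4705689/3690980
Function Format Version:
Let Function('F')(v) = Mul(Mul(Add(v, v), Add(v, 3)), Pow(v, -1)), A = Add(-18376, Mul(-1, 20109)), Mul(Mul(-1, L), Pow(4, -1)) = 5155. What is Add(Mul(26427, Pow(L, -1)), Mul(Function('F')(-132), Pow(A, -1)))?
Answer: Rational(-4705689, 3690980) ≈ -1.2749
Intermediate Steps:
L = -20620 (L = Mul(-4, 5155) = -20620)
A = -38485 (A = Add(-18376, -20109) = -38485)
Function('F')(v) = Add(6, Mul(2, v)) (Function('F')(v) = Mul(Mul(Mul(2, v), Add(3, v)), Pow(v, -1)) = Mul(Mul(2, v, Add(3, v)), Pow(v, -1)) = Add(6, Mul(2, v)))
Add(Mul(26427, Pow(L, -1)), Mul(Function('F')(-132), Pow(A, -1))) = Add(Mul(26427, Pow(-20620, -1)), Mul(Add(6, Mul(2, -132)), Pow(-38485, -1))) = Add(Mul(26427, Rational(-1, 20620)), Mul(Add(6, -264), Rational(-1, 38485))) = Add(Rational(-26427, 20620), Mul(-258, Rational(-1, 38485))) = Add(Rational(-26427, 20620), Rational(6, 895)) = Rational(-4705689, 3690980)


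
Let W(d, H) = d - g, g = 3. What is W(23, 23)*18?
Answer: 360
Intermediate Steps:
W(d, H) = -3 + d (W(d, H) = d - 1*3 = d - 3 = -3 + d)
W(23, 23)*18 = (-3 + 23)*18 = 20*18 = 360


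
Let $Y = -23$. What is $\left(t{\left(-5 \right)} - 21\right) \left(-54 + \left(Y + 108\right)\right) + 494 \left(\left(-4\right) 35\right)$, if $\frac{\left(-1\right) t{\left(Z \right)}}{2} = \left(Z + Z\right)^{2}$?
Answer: $-76011$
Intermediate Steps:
$t{\left(Z \right)} = - 8 Z^{2}$ ($t{\left(Z \right)} = - 2 \left(Z + Z\right)^{2} = - 2 \left(2 Z\right)^{2} = - 2 \cdot 4 Z^{2} = - 8 Z^{2}$)
$\left(t{\left(-5 \right)} - 21\right) \left(-54 + \left(Y + 108\right)\right) + 494 \left(\left(-4\right) 35\right) = \left(- 8 \left(-5\right)^{2} - 21\right) \left(-54 + \left(-23 + 108\right)\right) + 494 \left(\left(-4\right) 35\right) = \left(\left(-8\right) 25 - 21\right) \left(-54 + 85\right) + 494 \left(-140\right) = \left(-200 - 21\right) 31 - 69160 = \left(-221\right) 31 - 69160 = -6851 - 69160 = -76011$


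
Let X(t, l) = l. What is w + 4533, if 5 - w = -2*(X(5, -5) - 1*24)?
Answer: 4480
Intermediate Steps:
w = -53 (w = 5 - (-2)*(-5 - 1*24) = 5 - (-2)*(-5 - 24) = 5 - (-2)*(-29) = 5 - 1*58 = 5 - 58 = -53)
w + 4533 = -53 + 4533 = 4480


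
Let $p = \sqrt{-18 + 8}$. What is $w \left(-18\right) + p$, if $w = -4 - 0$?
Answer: $72 + i \sqrt{10} \approx 72.0 + 3.1623 i$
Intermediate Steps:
$p = i \sqrt{10}$ ($p = \sqrt{-10} = i \sqrt{10} \approx 3.1623 i$)
$w = -4$ ($w = -4 + 0 = -4$)
$w \left(-18\right) + p = \left(-4\right) \left(-18\right) + i \sqrt{10} = 72 + i \sqrt{10}$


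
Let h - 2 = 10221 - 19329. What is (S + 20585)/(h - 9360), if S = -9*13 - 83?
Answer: -20385/18466 ≈ -1.1039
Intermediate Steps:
S = -200 (S = -117 - 83 = -200)
h = -9106 (h = 2 + (10221 - 19329) = 2 - 9108 = -9106)
(S + 20585)/(h - 9360) = (-200 + 20585)/(-9106 - 9360) = 20385/(-18466) = 20385*(-1/18466) = -20385/18466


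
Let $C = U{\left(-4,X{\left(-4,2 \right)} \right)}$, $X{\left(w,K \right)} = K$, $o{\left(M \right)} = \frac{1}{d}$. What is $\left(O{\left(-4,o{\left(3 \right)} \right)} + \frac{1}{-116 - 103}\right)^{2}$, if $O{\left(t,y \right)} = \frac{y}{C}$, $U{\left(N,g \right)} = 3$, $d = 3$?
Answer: $\frac{4900}{431649} \approx 0.011352$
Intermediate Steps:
$o{\left(M \right)} = \frac{1}{3}$
$C = 3$
$O{\left(t,y \right)} = \frac{y}{3}$
$\left(O{\left(-4,o{\left(3 \right)} \right)} + \frac{1}{-116 - 103}\right)^{2} = \left(\frac{1}{3} \cdot \frac{1}{3} + \frac{1}{-116 - 103}\right)^{2} = \left(\frac{1}{9} + \frac{1}{-219}\right)^{2} = \left(\frac{1}{9} - \frac{1}{219}\right)^{2} = \left(\frac{70}{657}\right)^{2} = \frac{4900}{431649}$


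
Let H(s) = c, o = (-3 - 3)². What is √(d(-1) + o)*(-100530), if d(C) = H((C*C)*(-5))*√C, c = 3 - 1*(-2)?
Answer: -100530*√(36 + 5*I) ≈ -6.0463e+5 - 41787.0*I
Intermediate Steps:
o = 36 (o = (-6)² = 36)
c = 5 (c = 3 + 2 = 5)
H(s) = 5
d(C) = 5*√C
√(d(-1) + o)*(-100530) = √(5*√(-1) + 36)*(-100530) = √(5*I + 36)*(-100530) = √(36 + 5*I)*(-100530) = -100530*√(36 + 5*I)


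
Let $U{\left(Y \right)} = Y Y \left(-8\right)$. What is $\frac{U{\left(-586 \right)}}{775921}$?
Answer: $- \frac{2747168}{775921} \approx -3.5405$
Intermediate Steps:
$U{\left(Y \right)} = - 8 Y^{2}$ ($U{\left(Y \right)} = Y^{2} \left(-8\right) = - 8 Y^{2}$)
$\frac{U{\left(-586 \right)}}{775921} = \frac{\left(-8\right) \left(-586\right)^{2}}{775921} = \left(-8\right) 343396 \cdot \frac{1}{775921} = \left(-2747168\right) \frac{1}{775921} = - \frac{2747168}{775921}$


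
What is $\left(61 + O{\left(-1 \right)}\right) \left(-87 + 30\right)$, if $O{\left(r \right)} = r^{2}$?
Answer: $-3534$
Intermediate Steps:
$\left(61 + O{\left(-1 \right)}\right) \left(-87 + 30\right) = \left(61 + \left(-1\right)^{2}\right) \left(-87 + 30\right) = \left(61 + 1\right) \left(-57\right) = 62 \left(-57\right) = -3534$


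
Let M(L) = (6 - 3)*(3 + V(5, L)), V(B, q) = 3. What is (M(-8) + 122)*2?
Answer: 280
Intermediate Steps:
M(L) = 18 (M(L) = (6 - 3)*(3 + 3) = 3*6 = 18)
(M(-8) + 122)*2 = (18 + 122)*2 = 140*2 = 280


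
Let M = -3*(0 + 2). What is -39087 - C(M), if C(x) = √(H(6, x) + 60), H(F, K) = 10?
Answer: -39087 - √70 ≈ -39095.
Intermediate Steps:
M = -6 (M = -3*2 = -6)
C(x) = √70 (C(x) = √(10 + 60) = √70)
-39087 - C(M) = -39087 - √70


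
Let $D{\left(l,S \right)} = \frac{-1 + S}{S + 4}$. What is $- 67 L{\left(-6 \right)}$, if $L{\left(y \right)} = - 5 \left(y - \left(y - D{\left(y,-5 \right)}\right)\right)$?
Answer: $2010$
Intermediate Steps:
$D{\left(l,S \right)} = \frac{-1 + S}{4 + S}$
$L{\left(y \right)} = -30$ ($L{\left(y \right)} = - 5 \left(y - \left(y - \frac{-1 - 5}{4 - 5}\right)\right) = - 5 \left(y - \left(y - \frac{1}{-1} \left(-6\right)\right)\right) = - 5 \left(y - \left(-6 + y\right)\right) = \left(-5\right) 6 = -30$)
$- 67 L{\left(-6 \right)} = \left(-67\right) \left(-30\right) = 2010$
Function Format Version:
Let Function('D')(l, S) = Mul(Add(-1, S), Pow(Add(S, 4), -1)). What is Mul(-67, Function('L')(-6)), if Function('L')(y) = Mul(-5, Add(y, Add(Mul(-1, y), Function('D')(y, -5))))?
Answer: 2010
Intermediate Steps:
Function('D')(l, S) = Mul(Pow(Add(4, S), -1), Add(-1, S)) (Function('D')(l, S) = Mul(Add(-1, S), Pow(Add(4, S), -1)) = Mul(Pow(Add(4, S), -1), Add(-1, S)))
Function('L')(y) = -30 (Function('L')(y) = Mul(-5, Add(y, Add(Mul(-1, y), Mul(Pow(Add(4, -5), -1), Add(-1, -5))))) = Mul(-5, Add(y, Add(Mul(-1, y), Mul(Pow(-1, -1), -6)))) = Mul(-5, Add(y, Add(Mul(-1, y), Mul(-1, -6)))) = Mul(-5, Add(y, Add(Mul(-1, y), 6))) = Mul(-5, Add(y, Add(6, Mul(-1, y)))) = Mul(-5, 6) = -30)
Mul(-67, Function('L')(-6)) = Mul(-67, -30) = 2010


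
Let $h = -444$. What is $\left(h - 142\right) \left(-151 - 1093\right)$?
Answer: $728984$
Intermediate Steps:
$\left(h - 142\right) \left(-151 - 1093\right) = \left(-444 - 142\right) \left(-151 - 1093\right) = \left(-586\right) \left(-1244\right) = 728984$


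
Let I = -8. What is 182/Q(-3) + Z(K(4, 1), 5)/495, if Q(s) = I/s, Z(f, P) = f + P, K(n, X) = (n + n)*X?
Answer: 135187/1980 ≈ 68.276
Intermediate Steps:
K(n, X) = 2*X*n (K(n, X) = (2*n)*X = 2*X*n)
Z(f, P) = P + f
Q(s) = -8/s
182/Q(-3) + Z(K(4, 1), 5)/495 = 182/((-8/(-3))) + (5 + 2*1*4)/495 = 182/((-8*(-⅓))) + (5 + 8)*(1/495) = 182/(8/3) + 13*(1/495) = 182*(3/8) + 13/495 = 273/4 + 13/495 = 135187/1980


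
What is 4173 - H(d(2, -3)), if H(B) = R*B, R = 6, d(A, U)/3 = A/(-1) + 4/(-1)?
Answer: 4281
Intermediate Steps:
d(A, U) = -12 - 3*A (d(A, U) = 3*(A/(-1) + 4/(-1)) = 3*(A*(-1) + 4*(-1)) = 3*(-A - 4) = 3*(-4 - A) = -12 - 3*A)
H(B) = 6*B
4173 - H(d(2, -3)) = 4173 - 6*(-12 - 3*2) = 4173 - 6*(-12 - 6) = 4173 - 6*(-18) = 4173 - 1*(-108) = 4173 + 108 = 4281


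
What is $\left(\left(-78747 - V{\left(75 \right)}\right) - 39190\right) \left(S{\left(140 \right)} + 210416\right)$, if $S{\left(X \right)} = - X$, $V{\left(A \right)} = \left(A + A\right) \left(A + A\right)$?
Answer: $-29530530612$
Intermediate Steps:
$V{\left(A \right)} = 4 A^{2}$ ($V{\left(A \right)} = 2 A 2 A = 4 A^{2}$)
$\left(\left(-78747 - V{\left(75 \right)}\right) - 39190\right) \left(S{\left(140 \right)} + 210416\right) = \left(\left(-78747 - 4 \cdot 75^{2}\right) - 39190\right) \left(\left(-1\right) 140 + 210416\right) = \left(\left(-78747 - 4 \cdot 5625\right) - 39190\right) \left(-140 + 210416\right) = \left(\left(-78747 - 22500\right) - 39190\right) 210276 = \left(-101247 - 39190\right) 210276 = \left(-140437\right) 210276 = -29530530612$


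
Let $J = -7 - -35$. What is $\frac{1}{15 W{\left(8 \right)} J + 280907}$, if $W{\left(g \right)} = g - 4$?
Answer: $\frac{1}{282587} \approx 3.5387 \cdot 10^{-6}$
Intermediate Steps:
$J = 28$ ($J = -7 + 35 = 28$)
$W{\left(g \right)} = -4 + g$
$\frac{1}{15 W{\left(8 \right)} J + 280907} = \frac{1}{15 \left(-4 + 8\right) 28 + 280907} = \frac{1}{15 \cdot 4 \cdot 28 + 280907} = \frac{1}{60 \cdot 28 + 280907} = \frac{1}{1680 + 280907} = \frac{1}{282587}$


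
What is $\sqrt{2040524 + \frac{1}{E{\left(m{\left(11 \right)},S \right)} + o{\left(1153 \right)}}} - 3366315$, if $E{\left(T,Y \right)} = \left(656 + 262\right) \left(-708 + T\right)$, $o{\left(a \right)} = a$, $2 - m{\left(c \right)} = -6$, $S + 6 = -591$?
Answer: $-3366315 + \frac{3 \sqrt{3344935995469}}{3841} \approx -3.3649 \cdot 10^{6}$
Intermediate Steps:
$S = -597$ ($S = -6 - 591 = -597$)
$m{\left(c \right)} = 8$ ($m{\left(c \right)} = 2 - -6 = 2 + 6 = 8$)
$E{\left(T,Y \right)} = -649944 + 918 T$ ($E{\left(T,Y \right)} = 918 \left(-708 + T\right) = -649944 + 918 T$)
$\sqrt{2040524 + \frac{1}{E{\left(m{\left(11 \right)},S \right)} + o{\left(1153 \right)}}} - 3366315 = \sqrt{2040524 + \frac{1}{\left(-649944 + 918 \cdot 8\right) + 1153}} - 3366315 = \sqrt{2040524 + \frac{1}{\left(-649944 + 7344\right) + 1153}} - 3366315 = \sqrt{2040524 + \frac{1}{-642600 + 1153}} - 3366315 = \sqrt{2040524 + \frac{1}{-641447}} - 3366315 = \sqrt{2040524 - \frac{1}{641447}} - 3366315 = \sqrt{\frac{1308887998227}{641447}} - 3366315 = \frac{3 \sqrt{3344935995469}}{3841} - 3366315 = -3366315 + \frac{3 \sqrt{3344935995469}}{3841}$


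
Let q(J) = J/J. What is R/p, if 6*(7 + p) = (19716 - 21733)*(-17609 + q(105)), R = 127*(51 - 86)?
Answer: -13335/17757647 ≈ -0.00075094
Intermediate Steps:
q(J) = 1
R = -4445 (R = 127*(-35) = -4445)
p = 17757647/3 (p = -7 + ((19716 - 21733)*(-17609 + 1))/6 = -7 + (-2017*(-17608))/6 = -7 + (⅙)*35515336 = -7 + 17757668/3 = 17757647/3 ≈ 5.9192e+6)
R/p = -4445/17757647/3 = -4445*3/17757647 = -13335/17757647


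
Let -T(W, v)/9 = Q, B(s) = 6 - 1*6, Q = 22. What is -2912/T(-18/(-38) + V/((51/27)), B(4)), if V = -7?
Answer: 1456/99 ≈ 14.707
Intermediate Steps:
B(s) = 0 (B(s) = 6 - 6 = 0)
T(W, v) = -198 (T(W, v) = -9*22 = -198)
-2912/T(-18/(-38) + V/((51/27)), B(4)) = -2912/(-198) = -2912*(-1/198) = 1456/99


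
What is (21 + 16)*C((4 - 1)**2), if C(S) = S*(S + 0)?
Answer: 2997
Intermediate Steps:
C(S) = S**2 (C(S) = S*S = S**2)
(21 + 16)*C((4 - 1)**2) = (21 + 16)*((4 - 1)**2)**2 = 37*(3**2)**2 = 37*9**2 = 37*81 = 2997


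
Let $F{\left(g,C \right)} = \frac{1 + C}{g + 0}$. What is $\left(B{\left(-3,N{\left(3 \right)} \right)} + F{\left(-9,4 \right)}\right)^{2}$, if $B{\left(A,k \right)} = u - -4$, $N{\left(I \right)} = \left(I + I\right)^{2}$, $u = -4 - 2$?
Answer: $\frac{529}{81} \approx 6.5309$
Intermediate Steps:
$u = -6$ ($u = -4 - 2 = -6$)
$N{\left(I \right)} = 4 I^{2}$ ($N{\left(I \right)} = \left(2 I\right)^{2} = 4 I^{2}$)
$B{\left(A,k \right)} = -2$ ($B{\left(A,k \right)} = -6 - -4 = -6 + 4 = -2$)
$F{\left(g,C \right)} = \frac{1 + C}{g}$
$\left(B{\left(-3,N{\left(3 \right)} \right)} + F{\left(-9,4 \right)}\right)^{2} = \left(-2 + \frac{1 + 4}{-9}\right)^{2} = \left(-2 - \frac{5}{9}\right)^{2} = \left(- \frac{23}{9}\right)^{2} = \frac{529}{81}$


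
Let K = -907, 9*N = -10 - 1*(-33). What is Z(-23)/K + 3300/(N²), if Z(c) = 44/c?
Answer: 242442112/479803 ≈ 505.29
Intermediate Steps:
N = 23/9 (N = (-10 - 1*(-33))/9 = (-10 + 33)/9 = (⅑)*23 = 23/9 ≈ 2.5556)
Z(-23)/K + 3300/(N²) = (44/(-23))/(-907) + 3300/((23/9)²) = (44*(-1/23))*(-1/907) + 3300/(529/81) = -44/23*(-1/907) + 3300*(81/529) = 44/20861 + 267300/529 = 242442112/479803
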